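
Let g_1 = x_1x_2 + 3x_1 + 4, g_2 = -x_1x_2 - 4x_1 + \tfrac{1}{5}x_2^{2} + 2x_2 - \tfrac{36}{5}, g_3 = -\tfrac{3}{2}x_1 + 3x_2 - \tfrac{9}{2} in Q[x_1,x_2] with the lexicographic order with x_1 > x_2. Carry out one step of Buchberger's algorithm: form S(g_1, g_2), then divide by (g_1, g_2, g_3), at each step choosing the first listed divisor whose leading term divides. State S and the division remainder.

S(g_1, g_2) = -x_1 + \tfrac{1}{5}x_2^{2} + 2x_2 - \tfrac{16}{5}; remainder on division = \tfrac{1}{5}x_2^{2} - \tfrac{1}{5}.

lcm(LM(g_1), LM(g_2)) = x_1x_2.
S = (lcm/LT(g_1))·g_1 − (lcm/LT(g_2))·g_2 = -x_1 + \tfrac{1}{5}x_2^{2} + 2x_2 - \tfrac{16}{5}.
Reduce S modulo (g_1, g_2, g_3) in that order:
  leading term x_1: subtract (\tfrac{2}{3})·g_3 from -x_1 + \tfrac{1}{5}x_2^{2} + 2x_2 - \tfrac{16}{5} → \tfrac{1}{5}x_2^{2} - \tfrac{1}{5}
  leading term x_2^{2}: no divisor's leading term divides it; move \tfrac{1}{5}x_2^{2} to the remainder.
  leading term 1: no divisor's leading term divides it; move -\tfrac{1}{5} to the remainder.
The remainder \tfrac{1}{5}x_2^{2} - \tfrac{1}{5} is nonzero, so it would be added as the next basis element.
An S-polynomial is built so that the two leading terms cancel; whether anything survives reduction is exactly the Gröbner-basis criterion.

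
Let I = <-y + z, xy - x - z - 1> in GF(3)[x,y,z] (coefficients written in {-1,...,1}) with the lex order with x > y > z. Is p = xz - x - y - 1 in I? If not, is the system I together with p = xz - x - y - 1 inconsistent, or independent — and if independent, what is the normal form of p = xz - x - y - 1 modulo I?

xz - x - y - 1 lies in I (it reduces to 0).

First compute the reduced Gröbner basis of I by Buchberger's algorithm.
f_1 = -y + z, LT = y.
f_2 = xy - x - z - 1, LT = xy.

S(f_1,f_2): lcm = xy. S = -xz + x + z + 1.
  leading term xz: no divisor's leading term divides it; move -xz to the remainder.
  leading term x: no divisor's leading term divides it; move x to the remainder.
  leading term z: no divisor's leading term divides it; move z to the remainder.
  leading term 1: no divisor's leading term divides it; move 1 to the remainder.
  remainder -xz + x + z + 1 ≠ 0; add h_3 = -xz + x + z + 1 to the basis.

The other S-polynomials (S(f_1,h_3), S(f_2,h_3)) all reduce to 0 modulo the current basis, so we have a Gröbner basis.
Inter-reduce: drop elements whose leading term is divisible by another's, tail-reduce, and make monic.
Reduced Gröbner basis: {xz - x - z - 1, y - z}.
Label its elements g_1 = xz - x - z - 1, g_2 = y - z.

Reduce p = xz - x - y - 1 modulo G:
  leading term xz: subtract (1)·g_1 from xz - x - y - 1 → -y + z
  leading term y: subtract (-1)·g_2 from -y + z → 0
  normal form = 0.
Since the normal form is 0, p ∈ I.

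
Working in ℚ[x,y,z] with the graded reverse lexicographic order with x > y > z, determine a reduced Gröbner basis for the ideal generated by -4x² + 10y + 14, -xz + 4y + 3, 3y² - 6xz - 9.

G = {x² - 5/2y - 7/2, xy - 3x - 4z, y² - 8y - 9, xz - 4y - 3, yz - 6x - 5z, z² - 23/4y - 27/4}

Buchberger's algorithm terminates because the ascending chain of leading-term ideals stabilizes.

f_1 = -4x² + 10y + 14, LT = x².
f_2 = -xz + 4y + 3, LT = xz.
f_3 = 3y² - 6xz - 9, LT = y².

S(f_1,f_2): lcm = x²z. S = 4xy - 5/2yz + 3x - 7/2z.
  leading term xy: no divisor's leading term divides it; move 4xy to the remainder.
  leading term yz: no divisor's leading term divides it; move -5/2yz to the remainder.
  leading term x: no divisor's leading term divides it; move 3x to the remainder.
  leading term z: no divisor's leading term divides it; move -7/2z to the remainder.
  remainder 4xy - 5/2yz + 3x - 7/2z ≠ 0; add g_4 = 4xy - 5/2yz + 3x - 7/2z to the basis.

S(f_1,f_3): leading monomials are coprime, so the S-polynomial reduces to 0 (Buchberger's first criterion).
S(f_2,f_3): leading monomials are coprime, so the S-polynomial reduces to 0 (Buchberger's first criterion).
S(f_1,g_4): lcm = x²y. S = ⅝xyz - ¾x² - 5/2y² + ⅞xz - 7/2y.
  leading term xyz: subtract (-⅝y)·f_2 from ⅝xyz - ¾x² - 5/2y² + ⅞xz - 7/2y → -¾x² + ⅞xz - 13/8y
  leading term x²: subtract (3/16)·f_1 from -¾x² + ⅞xz - 13/8y → ⅞xz - 7/2y - 21/8
  leading term xz: subtract (-⅞)·f_2 from ⅞xz - 7/2y - 21/8 → 0
  remainder 0.

S(f_2,g_4): lcm = xyz. S = ⅝yz² - 4y² - ¾xz + ⅞z² - 3y.
  leading term yz²: no divisor's leading term divides it; move ⅝yz² to the remainder.
  leading term y²: subtract (-4/3)·f_3 from -4y² - ¾xz + ⅞z² - 3y → -35/4xz + ⅞z² - 3y - 12
  leading term xz: subtract (35/4)·f_2 from -35/4xz + ⅞z² - 3y - 12 → ⅞z² - 38y - 153/4
  leading term z²: no divisor's leading term divides it; move ⅞z² to the remainder.
  leading term y: no divisor's leading term divides it; move -38y to the remainder.
  leading term 1: no divisor's leading term divides it; move -153/4 to the remainder.
  remainder ⅝yz² + ⅞z² - 38y - 153/4 ≠ 0; add g_5 = ⅝yz² + ⅞z² - 38y - 153/4 to the basis.

S(f_3,g_4): lcm = xy². S = -2x²z + ⅝y²z - ¾xy + ⅞yz - 3x.
  leading term x²z: subtract (½z)·f_1 from -2x²z + ⅝y²z - ¾xy + ⅞yz - 3x → ⅝y²z - ¾xy - 33/8yz - 3x - 7z
  leading term y²z: subtract (5/24z)·f_3 from ⅝y²z - ¾xy - 33/8yz - 3x - 7z → 5/4xz² - ¾xy - 33/8yz - 3x - 41/8z
  leading term xz²: subtract (-5/4z)·f_2 from 5/4xz² - ¾xy - 33/8yz - 3x - 41/8z → -¾xy + ⅞yz - 3x - 11/8z
  leading term xy: subtract (-3/16)·g_4 from -¾xy + ⅞yz - 3x - 11/8z → 13/32yz - 39/16x - 65/32z
  leading term yz: no divisor's leading term divides it; move 13/32yz to the remainder.
  leading term x: no divisor's leading term divides it; move -39/16x to the remainder.
  leading term z: no divisor's leading term divides it; move -65/32z to the remainder.
  remainder 13/32yz - 39/16x - 65/32z ≠ 0; add g_6 = 13/32yz - 39/16x - 65/32z to the basis.

S(f_1,g_5): leading monomials are coprime, so the S-polynomial reduces to 0 (Buchberger's first criterion).
S(f_2,g_5): lcm = xyz². S = -4y²z - 7/5xz² + 304/5xy - 3yz + 306/5x.
  leading term y²z: subtract (-4/3z)·f_3 from -4y²z - 7/5xz² + 304/5xy - 3yz + 306/5x → -47/5xz² + 304/5xy - 3yz + 306/5x - 12z
  leading term xz²: subtract (47/5z)·f_2 from -47/5xz² + 304/5xy - 3yz + 306/5x - 12z → 304/5xy - 203/5yz + 306/5x - 201/5z
  leading term xy: subtract (76/5)·g_4 from 304/5xy - 203/5yz + 306/5x - 201/5z → -13/5yz + 78/5x + 13z
  leading term yz: subtract (-32/5)·g_6 from -13/5yz + 78/5x + 13z → 0
  remainder 0.

S(f_3,g_5): lcm = y²z². S = -2xz³ - 7/5yz² + 304/5y² - 3z² + 306/5y.
  leading term xz³: subtract (2z²)·f_2 from -2xz³ - 7/5yz² + 304/5y² - 3z² + 306/5y → -47/5yz² + 304/5y² - 9z² + 306/5y
  leading term yz²: subtract (-376/25)·g_5 from -47/5yz² + 304/5y² - 9z² + 306/5y → 304/5y² + 104/25z² - 12758/25y - 14382/25
  leading term y²: subtract (304/15)·f_3 from 304/5y² + 104/25z² - 12758/25y - 14382/25 → 608/5xz + 104/25z² - 12758/25y - 9822/25
  leading term xz: subtract (-608/5)·f_2 from 608/5xz + 104/25z² - 12758/25y - 9822/25 → 104/25z² - 598/25y - 702/25
  leading term z²: no divisor's leading term divides it; move 104/25z² to the remainder.
  leading term y: no divisor's leading term divides it; move -598/25y to the remainder.
  leading term 1: no divisor's leading term divides it; move -702/25 to the remainder.
  remainder 104/25z² - 598/25y - 702/25 ≠ 0; add g_7 = 104/25z² - 598/25y - 702/25 to the basis.

S(g_4,g_5): lcm = xyz². S = -⅝yz³ - 13/20xz² - ⅞z³ + 304/5xy + 306/5x.
  leading term yz³: subtract (-z)·g_5 from -⅝yz³ - 13/20xz² - ⅞z³ + 304/5xy + 306/5x → -13/20xz² + 304/5xy - 38yz + 306/5x - 153/4z
  leading term xz²: subtract (13/20z)·f_2 from -13/20xz² + 304/5xy - 38yz + 306/5x - 153/4z → 304/5xy - 203/5yz + 306/5x - 201/5z
  leading term xy: subtract (76/5)·g_4 from 304/5xy - 203/5yz + 306/5x - 201/5z → -13/5yz + 78/5x + 13z
  leading term yz: subtract (-32/5)·g_6 from -13/5yz + 78/5x + 13z → 0
  remainder 0.

S(f_1,g_6): leading monomials are coprime, so the S-polynomial reduces to 0 (Buchberger's first criterion).
S(f_2,g_6): lcm = xyz. S = 6x² - 4y² + 5xz - 3y.
  leading term x²: subtract (-3/2)·f_1 from 6x² - 4y² + 5xz - 3y → -4y² + 5xz + 12y + 21
  leading term y²: subtract (-4/3)·f_3 from -4y² + 5xz + 12y + 21 → -3xz + 12y + 9
  leading term xz: subtract (3)·f_2 from -3xz + 12y + 9 → 0
  remainder 0.

S(f_3,g_6): lcm = y²z. S = -2xz² + 6xy + 5yz - 3z.
  leading term xz²: subtract (2z)·f_2 from -2xz² + 6xy + 5yz - 3z → 6xy - 3yz - 9z
  leading term xy: subtract (3/2)·g_4 from 6xy - 3yz - 9z → ¾yz - 9/2x - 15/4z
  leading term yz: subtract (24/13)·g_6 from ¾yz - 9/2x - 15/4z → 0
  remainder 0.

S(g_4,g_6): lcm = xyz. S = -⅝yz² + 6x² + 23/4xz - ⅞z².
  leading term yz²: subtract (-1)·g_5 from -⅝yz² + 6x² + 23/4xz - ⅞z² → 6x² + 23/4xz - 38y - 153/4
  leading term x²: subtract (-3/2)·f_1 from 6x² + 23/4xz - 38y - 153/4 → 23/4xz - 23y - 69/4
  leading term xz: subtract (-23/4)·f_2 from 23/4xz - 23y - 69/4 → 0
  remainder 0.

S(g_5,g_6): lcm = yz². S = 6xz + 32/5z² - 304/5y - 306/5.
  leading term xz: subtract (-6)·f_2 from 6xz + 32/5z² - 304/5y - 306/5 → 32/5z² - 184/5y - 216/5
  leading term z²: subtract (20/13)·g_7 from 32/5z² - 184/5y - 216/5 → 0
  remainder 0.

S(f_1,g_7): leading monomials are coprime, so the S-polynomial reduces to 0 (Buchberger's first criterion).
S(f_2,g_7): lcm = xz². S = 23/4xy - 4yz + 27/4x - 3z.
  leading term xy: subtract (23/16)·g_4 from 23/4xy - 4yz + 27/4x - 3z → -13/32yz + 39/16x + 65/32z
  leading term yz: subtract (-1)·g_6 from -13/32yz + 39/16x + 65/32z → 0
  remainder 0.

S(f_3,g_7): leading monomials are coprime, so the S-polynomial reduces to 0 (Buchberger's first criterion).
S(g_4,g_7): leading monomials are coprime, so the S-polynomial reduces to 0 (Buchberger's first criterion).
S(g_5,g_7): lcm = yz². S = 23/4y² + 7/5z² - 1081/20y - 306/5.
  leading term y²: subtract (23/12)·f_3 from 23/4y² + 7/5z² - 1081/20y - 306/5 → 23/2xz + 7/5z² - 1081/20y - 879/20
  leading term xz: subtract (-23/2)·f_2 from 23/2xz + 7/5z² - 1081/20y - 879/20 → 7/5z² - 161/20y - 189/20
  leading term z²: subtract (35/104)·g_7 from 7/5z² - 161/20y - 189/20 → 0
  remainder 0.

S(g_6,g_7): lcm = yz². S = 23/4y² - 6xz - 5z² + 27/4y.
  leading term y²: subtract (23/12)·f_3 from 23/4y² - 6xz - 5z² + 27/4y → 11/2xz - 5z² + 27/4y + 69/4
  leading term xz: subtract (-11/2)·f_2 from 11/2xz - 5z² + 27/4y + 69/4 → -5z² + 115/4y + 135/4
  leading term z²: subtract (-125/104)·g_7 from -5z² + 115/4y + 135/4 → 0
  remainder 0.

Every S-polynomial of the final basis reduces to 0, so we have a Gröbner basis.
Inter-reduce: drop elements whose leading term is divisible by another's, tail-reduce, and make monic.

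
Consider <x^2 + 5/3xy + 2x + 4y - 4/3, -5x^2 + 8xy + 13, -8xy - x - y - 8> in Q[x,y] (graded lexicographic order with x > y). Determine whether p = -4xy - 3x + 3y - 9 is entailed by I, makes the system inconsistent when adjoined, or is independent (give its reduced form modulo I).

Adjoining -4xy - 3x + 3y - 9 makes the ideal the whole ring: the system is inconsistent.

First compute the reduced Gröbner basis of I by Buchberger's algorithm.
f_1 = x^2 + 5/3xy + 2x + 4y - 4/3, LT = x^2.
f_2 = -5x^2 + 8xy + 13, LT = x^2.
f_3 = -8xy - x - y - 8, LT = xy.

S(f_1,f_2): lcm = x^2. S = 49/15xy + 2x + 4y + 19/15.
  leading term xy: subtract (-49/120)·f_3 from 49/15xy + 2x + 4y + 19/15 → 191/120x + 431/120y - 2
  leading term x: no divisor's leading term divides it; move 191/120x to the remainder.
  leading term y: no divisor's leading term divides it; move 431/120y to the remainder.
  leading term 1: no divisor's leading term divides it; move -2 to the remainder.
  remainder 191/120x + 431/120y - 2 ≠ 0; add h_4 = 191/120x + 431/120y - 2 to the basis.

S(f_1,f_3): lcm = x^2y. S = 5/3xy^2 - 1/8x^2 + 15/8xy + 4y^2 - x - 4/3y.
  leading term xy^2: subtract (-5/24y)·f_3 from 5/3xy^2 - 1/8x^2 + 15/8xy + 4y^2 - x - 4/3y → -1/8x^2 + 5/3xy + 91/24y^2 - x - 3y
  leading term x^2: subtract (-1/8)·f_1 from -1/8x^2 + 5/3xy + 91/24y^2 - x - 3y → 15/8xy + 91/24y^2 - 3/4x - 5/2y - 1/6
  leading term xy: subtract (-15/64)·f_3 from 15/8xy + 91/24y^2 - 3/4x - 5/2y - 1/6 → 91/24y^2 - 63/64x - 175/64y - 49/24
  leading term y^2: no divisor's leading term divides it; move 91/24y^2 to the remainder.
  leading term x: subtract (-945/1528)·h_4 from -63/64x - 175/64y - 49/24 → -98/191y - 15029/4584
  leading term y: no divisor's leading term divides it; move -98/191y to the remainder.
  leading term 1: no divisor's leading term divides it; move -15029/4584 to the remainder.
  remainder 91/24y^2 - 98/191y - 15029/4584 ≠ 0; add h_5 = 91/24y^2 - 98/191y - 15029/4584 to the basis.

S(f_2,f_3): lcm = x^2y. S = -8/5xy^2 - 1/8x^2 - 1/8xy - x - 13/5y.
  leading term xy^2: subtract (1/5y)·f_3 from -8/5xy^2 - 1/8x^2 - 1/8xy - x - 13/5y → -1/8x^2 + 3/40xy + 1/5y^2 - x - y
  leading term x^2: subtract (-1/8)·f_1 from -1/8x^2 + 3/40xy + 1/5y^2 - x - y → 17/60xy + 1/5y^2 - 3/4x - 1/2y - 1/6
  leading term xy: subtract (-17/480)·f_3 from 17/60xy + 1/5y^2 - 3/4x - 1/2y - 1/6 → 1/5y^2 - 377/480x - 257/480y - 9/20
  leading term y^2: subtract (24/455)·h_5 from 1/5y^2 - 377/480x - 257/480y - 9/20 → -377/480x - 121175/238368y - 13759/49660
  leading term x: subtract (-377/764)·h_4 from -377/480x - 121175/238368y - 13759/49660 → 62769/49660y - 62769/49660
  leading term y: no divisor's leading term divides it; move 62769/49660y to the remainder.
  leading term 1: no divisor's leading term divides it; move -62769/49660 to the remainder.
  remainder 62769/49660y - 62769/49660 ≠ 0; add h_6 = 62769/49660y - 62769/49660 to the basis.

The other S-polynomials (S(f_1,h_4), S(f_2,h_4), S(f_3,h_4), S(f_1,h_5), S(f_2,h_5), S(f_3,h_5), S(h_4,h_5), S(f_1,h_6), S(f_2,h_6), S(f_3,h_6), S(h_4,h_6), S(h_5,h_6)) all reduce to 0 modulo the current basis, so we have a Gröbner basis.
Inter-reduce: drop elements whose leading term is divisible by another's, tail-reduce, and make monic.
Reduced Gröbner basis: {x + 1, y - 1}.
Label its elements g_1 = x + 1, g_2 = y - 1.

Reduce p = -4xy - 3x + 3y - 9 modulo G:
  leading term xy: subtract (-4y)·g_1 from -4xy - 3x + 3y - 9 → -3x + 7y - 9
  leading term x: subtract (-3)·g_1 from -3x + 7y - 9 → 7y - 6
  leading term y: subtract (7)·g_2 from 7y - 6 → 1
  leading term 1: no divisor's leading term divides it; move 1 to the remainder.
  normal form = 1.
The normal form is nonzero, so p ∉ I. Since p minus its normal form lies in I, I + (p) = I + (r) where r = 1; decide whether this ideal is the whole ring.
Here r = 1 is a nonzero constant, hence a unit: 1 ∈ I + (p), the Gröbner basis of I + (p) is {1}, and the enlarged system has no common solution — adjoining p is inconsistent.

The remainder on division by a Gröbner basis is unique — it is the normal form.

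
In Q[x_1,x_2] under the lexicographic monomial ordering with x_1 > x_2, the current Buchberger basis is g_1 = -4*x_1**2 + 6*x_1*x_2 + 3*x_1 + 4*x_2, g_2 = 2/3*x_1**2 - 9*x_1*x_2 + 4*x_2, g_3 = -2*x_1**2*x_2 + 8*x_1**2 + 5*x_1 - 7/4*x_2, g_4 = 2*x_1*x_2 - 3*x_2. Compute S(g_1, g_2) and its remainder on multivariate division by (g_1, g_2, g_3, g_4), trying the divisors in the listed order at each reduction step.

lcm(LM(g_1), LM(g_2)) = x_1**2.
S = (lcm/LT(g_1))·g_1 − (lcm/LT(g_2))·g_2 = 12*x_1*x_2 - 3/4*x_1 - 7*x_2.
Reduce S modulo (g_1, g_2, g_3, g_4) in that order:
  leading term x_1*x_2: subtract (6)·g_4 from 12*x_1*x_2 - 3/4*x_1 - 7*x_2 → -3/4*x_1 + 11*x_2
  leading term x_1: no divisor's leading term divides it; move -3/4*x_1 to the remainder.
  leading term x_2: no divisor's leading term divides it; move 11*x_2 to the remainder.
The remainder -3/4*x_1 + 11*x_2 is nonzero, so it would be added as the next basis element.
An S-polynomial is built so that the two leading terms cancel; whether anything survives reduction is exactly the Gröbner-basis criterion.

S(g_1, g_2) = 12*x_1*x_2 - 3/4*x_1 - 7*x_2; remainder on division = -3/4*x_1 + 11*x_2.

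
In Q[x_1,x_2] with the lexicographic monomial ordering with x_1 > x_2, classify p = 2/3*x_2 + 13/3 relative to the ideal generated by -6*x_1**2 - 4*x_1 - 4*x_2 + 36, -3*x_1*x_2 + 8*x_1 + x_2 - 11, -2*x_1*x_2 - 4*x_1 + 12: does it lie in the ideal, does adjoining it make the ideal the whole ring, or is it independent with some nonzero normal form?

First compute the reduced Gröbner basis of I by Buchberger's algorithm.
f_1 = -6*x_1**2 - 4*x_1 - 4*x_2 + 36, LT = x_1**2.
f_2 = -3*x_1*x_2 + 8*x_1 + x_2 - 11, LT = x_1*x_2.
f_3 = -2*x_1*x_2 - 4*x_1 + 12, LT = x_1*x_2.

S(f_1,f_2): lcm = x_1**2*x_2. S = 8/3*x_1**2 + x_1*x_2 - 11/3*x_1 + 2/3*x_2**2 - 6*x_2.
  leading term x_1**2: subtract (-4/9)·f_1 from 8/3*x_1**2 + x_1*x_2 - 11/3*x_1 + 2/3*x_2**2 - 6*x_2 → x_1*x_2 - 49/9*x_1 + 2/3*x_2**2 - 70/9*x_2 + 16
  leading term x_1*x_2: subtract (-1/3)·f_2 from x_1*x_2 - 49/9*x_1 + 2/3*x_2**2 - 70/9*x_2 + 16 → -25/9*x_1 + 2/3*x_2**2 - 67/9*x_2 + 37/3
  leading term x_1: no divisor's leading term divides it; move -25/9*x_1 to the remainder.
  leading term x_2**2: no divisor's leading term divides it; move 2/3*x_2**2 to the remainder.
  leading term x_2: no divisor's leading term divides it; move -67/9*x_2 to the remainder.
  leading term 1: no divisor's leading term divides it; move 37/3 to the remainder.
  remainder -25/9*x_1 + 2/3*x_2**2 - 67/9*x_2 + 37/3 ≠ 0; add h_4 = -25/9*x_1 + 2/3*x_2**2 - 67/9*x_2 + 37/3 to the basis.

S(f_1,f_3): lcm = x_1**2*x_2. S = -2*x_1**2 + 2/3*x_1*x_2 + 6*x_1 + 2/3*x_2**2 - 6*x_2.
  leading term x_1**2: subtract (1/3)·f_1 from -2*x_1**2 + 2/3*x_1*x_2 + 6*x_1 + 2/3*x_2**2 - 6*x_2 → 2/3*x_1*x_2 + 22/3*x_1 + 2/3*x_2**2 - 14/3*x_2 - 12
  leading term x_1*x_2: subtract (-2/9)·f_2 from 2/3*x_1*x_2 + 22/3*x_1 + 2/3*x_2**2 - 14/3*x_2 - 12 → 82/9*x_1 + 2/3*x_2**2 - 40/9*x_2 - 130/9
  leading term x_1: subtract (-82/25)·h_4 from 82/9*x_1 + 2/3*x_2**2 - 40/9*x_2 - 130/9 → 214/75*x_2**2 - 6494/225*x_2 + 5852/225
  leading term x_2**2: no divisor's leading term divides it; move 214/75*x_2**2 to the remainder.
  leading term x_2: no divisor's leading term divides it; move -6494/225*x_2 to the remainder.
  leading term 1: no divisor's leading term divides it; move 5852/225 to the remainder.
  remainder 214/75*x_2**2 - 6494/225*x_2 + 5852/225 ≠ 0; add h_5 = 214/75*x_2**2 - 6494/225*x_2 + 5852/225 to the basis.

S(f_2,f_3): lcm = x_1*x_2. S = -14/3*x_1 - 1/3*x_2 + 29/3.
  leading term x_1: subtract (42/25)·h_4 from -14/3*x_1 - 1/3*x_2 + 29/3 → -28/25*x_2**2 + 913/75*x_2 - 829/75
  leading term x_2**2: subtract (-42/107)·h_5 from -28/25*x_2**2 + 913/75*x_2 - 829/75 → 271/321*x_2 - 271/321
  leading term x_2: no divisor's leading term divides it; move 271/321*x_2 to the remainder.
  leading term 1: no divisor's leading term divides it; move -271/321 to the remainder.
  remainder 271/321*x_2 - 271/321 ≠ 0; add h_6 = 271/321*x_2 - 271/321 to the basis.

The other S-polynomials (S(f_1,h_4), S(f_2,h_4), S(f_3,h_4), S(f_1,h_5), S(f_2,h_5), S(f_3,h_5), S(h_4,h_5), S(f_1,h_6), S(f_2,h_6), S(f_3,h_6), S(h_4,h_6), S(h_5,h_6)) all reduce to 0 modulo the current basis, so we have a Gröbner basis.
Inter-reduce: drop elements whose leading term is divisible by another's, tail-reduce, and make monic.
Reduced Gröbner basis: {x_1 - 2, x_2 - 1}.
Label its elements g_1 = x_1 - 2, g_2 = x_2 - 1.

Reduce p = 2/3*x_2 + 13/3 modulo G:
  leading term x_2: subtract (2/3)·g_2 from 2/3*x_2 + 13/3 → 5
  leading term 1: no divisor's leading term divides it; move 5 to the remainder.
  normal form = 5.
The normal form is nonzero, so p ∉ I. Since p minus its normal form lies in I, I + (p) = I + (r) where r = 5; decide whether this ideal is the whole ring.
Here r = 5 is a nonzero constant, hence a unit: 1 ∈ I + (p), the Gröbner basis of I + (p) is {1}, and the enlarged system has no common solution — adjoining p is inconsistent.

Adjoining 2/3*x_2 + 13/3 makes the ideal the whole ring: the system is inconsistent.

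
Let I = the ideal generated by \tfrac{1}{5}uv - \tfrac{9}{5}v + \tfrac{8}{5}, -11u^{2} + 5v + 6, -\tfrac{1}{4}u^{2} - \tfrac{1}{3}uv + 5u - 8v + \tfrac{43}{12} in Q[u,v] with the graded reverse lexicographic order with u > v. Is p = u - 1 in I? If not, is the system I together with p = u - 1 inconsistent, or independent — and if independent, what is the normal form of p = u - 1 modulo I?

u - 1 lies in I (it reduces to 0).

First compute the reduced Gröbner basis of I by Buchberger's algorithm.
f_1 = \tfrac{1}{5}uv - \tfrac{9}{5}v + \tfrac{8}{5}, LT = uv.
f_2 = -11u^{2} + 5v + 6, LT = u^{2}.
f_3 = -\tfrac{1}{4}u^{2} - \tfrac{1}{3}uv + 5u - 8v + \tfrac{43}{12}, LT = u^{2}.

S(f_1,f_2): lcm = u^{2}v. S = -9uv + \tfrac{5}{11}v^{2} + 8u + \tfrac{6}{11}v.
  leading term uv: subtract (-45)·f_1 from -9uv + \tfrac{5}{11}v^{2} + 8u + \tfrac{6}{11}v → \tfrac{5}{11}v^{2} + 8u - \tfrac{885}{11}v + 72
  leading term v^{2}: no divisor's leading term divides it; move \tfrac{5}{11}v^{2} to the remainder.
  leading term u: no divisor's leading term divides it; move 8u to the remainder.
  leading term v: no divisor's leading term divides it; move -\tfrac{885}{11}v to the remainder.
  leading term 1: no divisor's leading term divides it; move 72 to the remainder.
  remainder \tfrac{5}{11}v^{2} + 8u - \tfrac{885}{11}v + 72 ≠ 0; add h_4 = \tfrac{5}{11}v^{2} + 8u - \tfrac{885}{11}v + 72 to the basis.

S(f_1,f_3): lcm = u^{2}v. S = -\tfrac{4}{3}uv^{2} + 11uv - 32v^{2} + 8u + \tfrac{43}{3}v.
  leading term uv^{2}: subtract (-\tfrac{20}{3}v)·f_1 from -\tfrac{4}{3}uv^{2} + 11uv - 32v^{2} + 8u + \tfrac{43}{3}v → 11uv - 44v^{2} + 8u + 25v
  leading term uv: subtract (55)·f_1 from 11uv - 44v^{2} + 8u + 25v → -44v^{2} + 8u + 124v - 88
  leading term v^{2}: subtract (-\tfrac{484}{5})·h_4 from -44v^{2} + 8u + 124v - 88 → \tfrac{3912}{5}u - 7664v + \tfrac{34408}{5}
  leading term u: no divisor's leading term divides it; move \tfrac{3912}{5}u to the remainder.
  leading term v: no divisor's leading term divides it; move -7664v to the remainder.
  leading term 1: no divisor's leading term divides it; move \tfrac{34408}{5} to the remainder.
  remainder \tfrac{3912}{5}u - 7664v + \tfrac{34408}{5} ≠ 0; add h_5 = \tfrac{3912}{5}u - 7664v + \tfrac{34408}{5} to the basis.

S(f_2,f_3): lcm = u^{2}. S = -\tfrac{4}{3}uv + 20u - \tfrac{357}{11}v + \tfrac{455}{33}.
  leading term uv: subtract (-\tfrac{20}{3})·f_1 from -\tfrac{4}{3}uv + 20u - \tfrac{357}{11}v + \tfrac{455}{33} → 20u - \tfrac{489}{11}v + \tfrac{269}{11}
  leading term u: subtract (\tfrac{25}{978})·h_5 from 20u - \tfrac{489}{11}v + \tfrac{269}{11} → \tfrac{814679}{5379}v - \tfrac{814679}{5379}
  leading term v: no divisor's leading term divides it; move \tfrac{814679}{5379}v to the remainder.
  leading term 1: no divisor's leading term divides it; move -\tfrac{814679}{5379} to the remainder.
  remainder \tfrac{814679}{5379}v - \tfrac{814679}{5379} ≠ 0; add h_6 = \tfrac{814679}{5379}v - \tfrac{814679}{5379} to the basis.

The other S-polynomials (S(f_1,h_4), S(f_2,h_4), S(f_3,h_4), S(f_1,h_5), S(f_2,h_5), S(f_3,h_5), S(h_4,h_5), S(f_1,h_6), S(f_2,h_6), S(f_3,h_6), S(h_4,h_6), S(h_5,h_6)) all reduce to 0 modulo the current basis, so we have a Gröbner basis.
Inter-reduce: drop elements whose leading term is divisible by another's, tail-reduce, and make monic.
Reduced Gröbner basis: {u - 1, v - 1}.
Label its elements g_1 = u - 1, g_2 = v - 1.

Reduce p = u - 1 modulo G:
  leading term u: subtract (1)·g_1 from u - 1 → 0
  normal form = 0.
Since the normal form is 0, p ∈ I.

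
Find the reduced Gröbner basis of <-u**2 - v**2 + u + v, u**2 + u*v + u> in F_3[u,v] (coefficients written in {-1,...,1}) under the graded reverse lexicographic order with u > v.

This is the nonlinear analogue of row-reducing a linear system.

f_1 = -u**2 - v**2 + u + v, LT = u**2.
f_2 = u**2 + u*v + u, LT = u**2.

S(f_1,f_2): lcm = u**2. S = -u*v + v**2 + u - v.
  reduce S modulo (f_1, f_2):
  remainder -u*v + v**2 + u - v ≠ 0; add g_3 = -u*v + v**2 + u - v to the basis.

S(f_1,g_3): lcm = u**2*v. S = u*v**2 + v**3 + u**2 + u*v - v**2.
  reduce S modulo (f_1, f_2, g_3):
  remainder -v**3 - v**2 - v ≠ 0; add g_4 = -v**3 - v**2 - v to the basis.

The other S-polynomials (S(f_2,g_3), S(f_1,g_4), S(f_2,g_4), S(g_3,g_4)) all reduce to 0 modulo the current basis, so we have a Gröbner basis.
Inter-reduce: drop elements whose leading term is divisible by another's, tail-reduce, and make monic.

G = {v**3 + v**2 + v, u**2 + v**2 - u - v, u*v - v**2 - u + v}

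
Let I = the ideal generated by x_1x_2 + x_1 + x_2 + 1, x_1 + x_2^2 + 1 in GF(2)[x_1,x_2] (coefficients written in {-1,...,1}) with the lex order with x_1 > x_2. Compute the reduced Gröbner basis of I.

f_1 = x_1x_2 + x_1 + x_2 + 1, LT = x_1x_2.
f_2 = x_1 + x_2^2 + 1, LT = x_1.

S(f_1,f_2): lcm = x_1x_2. S = x_1 + x_2^3 + 1.
  leading term x_1: subtract (1)·f_2 from x_1 + x_2^3 + 1 → x_2^3 + x_2^2
  leading term x_2^3: no divisor's leading term divides it; move x_2^3 to the remainder.
  leading term x_2^2: no divisor's leading term divides it; move x_2^2 to the remainder.
  remainder x_2^3 + x_2^2 ≠ 0; add g_3 = x_2^3 + x_2^2 to the basis.

The other S-polynomials (S(f_1,g_3), S(f_2,g_3)) all reduce to 0 modulo the current basis, so we have a Gröbner basis.
Inter-reduce: drop elements whose leading term is divisible by another's, tail-reduce, and make monic.

G = {x_1 + x_2^2 + 1, x_2^3 + x_2^2}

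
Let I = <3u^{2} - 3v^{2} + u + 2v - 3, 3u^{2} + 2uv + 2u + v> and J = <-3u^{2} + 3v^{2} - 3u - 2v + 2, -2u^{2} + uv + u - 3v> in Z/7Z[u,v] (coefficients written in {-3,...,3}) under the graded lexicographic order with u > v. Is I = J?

No, the ideals differ.

For a fixed monomial order, each ideal has a unique reduced Gröbner basis; comparing bases decides equality.
Buchberger on the first generating set:
f_1 = 3u^{2} - 3v^{2} + u + 2v - 3, LT = u^{2}.
f_2 = 3u^{2} + 2uv + 2u + v, LT = u^{2}.

S(f_1,f_2): lcm = u^{2}. S = -3uv - v^{2} + 2u - 2v - 1.
  leading term uv: no divisor's leading term divides it; move -3uv to the remainder.
  leading term v^{2}: no divisor's leading term divides it; move -v^{2} to the remainder.
  leading term u: no divisor's leading term divides it; move 2u to the remainder.
  leading term v: no divisor's leading term divides it; move -2v to the remainder.
  leading term 1: no divisor's leading term divides it; move -1 to the remainder.
  remainder -3uv - v^{2} + 2u - 2v - 1 ≠ 0; add g_3 = -3uv - v^{2} + 2u - 2v - 1 to the basis.

S(f_1,g_3): lcm = u^{2}v. S = 2uv^{2} - v^{3} + 3u^{2} + 2uv + 3v^{2} + 2u - v.
  leading term uv^{2}: subtract (-3v)·g_3 from 2uv^{2} - v^{3} + 3u^{2} + 2uv + 3v^{2} + 2u - v → 3v^{3} + 3u^{2} + uv - 3v^{2} + 2u + 3v
  leading term v^{3}: no divisor's leading term divides it; move 3v^{3} to the remainder.
  leading term u^{2}: subtract (1)·f_1 from 3u^{2} + uv - 3v^{2} + 2u + 3v → uv + u + v + 3
  leading term uv: subtract (2)·g_3 from uv + u + v + 3 → 2v^{2} - 3u - 2v - 2
  leading term v^{2}: no divisor's leading term divides it; move 2v^{2} to the remainder.
  leading term u: no divisor's leading term divides it; move -3u to the remainder.
  leading term v: no divisor's leading term divides it; move -2v to the remainder.
  leading term 1: no divisor's leading term divides it; move -2 to the remainder.
  remainder 3v^{3} + 2v^{2} - 3u - 2v - 2 ≠ 0; add g_4 = 3v^{3} + 2v^{2} - 3u - 2v - 2 to the basis.

The other S-polynomials (S(f_2,g_3), S(f_1,g_4), S(f_2,g_4), S(g_3,g_4)) all reduce to 0 modulo the current basis, so we have a Gröbner basis.
Inter-reduce: drop elements whose leading term is divisible by another's, tail-reduce, and make monic.
Reduced Gröbner basis: {v^{3} + 3v^{2} - u - 3v - 3, u^{2} - v^{2} - 2u + 3v - 1, uv - 2v^{2} - 3u + 3v - 2}.

Buchberger on the second generating set:
h_1 = -3u^{2} + 3v^{2} - 3u - 2v + 2, LT = u^{2}.
h_2 = -2u^{2} + uv + u - 3v, LT = u^{2}.

S(h_1,h_2): lcm = u^{2}. S = -3uv - v^{2} - 2u - 2v - 3.
  leading term uv: no divisor's leading term divides it; move -3uv to the remainder.
  leading term v^{2}: no divisor's leading term divides it; move -v^{2} to the remainder.
  leading term u: no divisor's leading term divides it; move -2u to the remainder.
  leading term v: no divisor's leading term divides it; move -2v to the remainder.
  leading term 1: no divisor's leading term divides it; move -3 to the remainder.
  remainder -3uv - v^{2} - 2u - 2v - 3 ≠ 0; add k_3 = -3uv - v^{2} - 2u - 2v - 3 to the basis.

S(h_1,k_3): lcm = u^{2}v. S = 2uv^{2} - v^{3} - 3u^{2} - 2uv + 3v^{2} - u - 3v.
  leading term uv^{2}: subtract (-3v)·k_3 from 2uv^{2} - v^{3} - 3u^{2} - 2uv + 3v^{2} - u - 3v → 3v^{3} - 3u^{2} - uv - 3v^{2} - u + 2v
  leading term v^{3}: no divisor's leading term divides it; move 3v^{3} to the remainder.
  leading term u^{2}: subtract (1)·h_1 from -3u^{2} - uv - 3v^{2} - u + 2v → -uv + v^{2} + 2u - 3v - 2
  leading term uv: subtract (-2)·k_3 from -uv + v^{2} + 2u - 3v - 2 → -v^{2} - 2u - 1
  leading term v^{2}: no divisor's leading term divides it; move -v^{2} to the remainder.
  leading term u: no divisor's leading term divides it; move -2u to the remainder.
  leading term 1: no divisor's leading term divides it; move -1 to the remainder.
  remainder 3v^{3} - v^{2} - 2u - 1 ≠ 0; add k_4 = 3v^{3} - v^{2} - 2u - 1 to the basis.

The other S-polynomials (S(h_2,k_3), S(h_1,k_4), S(h_2,k_4), S(k_3,k_4)) all reduce to 0 modulo the current basis, so we have a Gröbner basis.
Inter-reduce: drop elements whose leading term is divisible by another's, tail-reduce, and make monic.
Reduced Gröbner basis: {v^{3} + 2v^{2} - 3u + 2, u^{2} - v^{2} + u + 3v - 3, uv - 2v^{2} + 3u + 3v + 1}.

The bases are distinct; the ideals are different.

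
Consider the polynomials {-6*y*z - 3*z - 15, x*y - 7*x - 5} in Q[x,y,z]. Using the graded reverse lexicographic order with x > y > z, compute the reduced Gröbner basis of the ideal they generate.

G = {x*y - 7*x - 5, x*z + 1/3*x + 2/3*z, y*z + 1/2*z + 5/2}

The reduced Gröbner basis is the canonical form of the ideal for this ordering.

f_1 = -6*y*z - 3*z - 15, LT = y*z.
f_2 = x*y - 7*x - 5, LT = x*y.

S(f_1,f_2): lcm = x*y*z. S = 15/2*x*z + 5/2*x + 5*z.
  leading term x*z: no divisor's leading term divides it; move 15/2*x*z to the remainder.
  leading term x: no divisor's leading term divides it; move 5/2*x to the remainder.
  leading term z: no divisor's leading term divides it; move 5*z to the remainder.
  remainder 15/2*x*z + 5/2*x + 5*z ≠ 0; add g_3 = 15/2*x*z + 5/2*x + 5*z to the basis.

S(f_1,g_3): lcm = x*y*z. S = -1/3*x*y + 1/2*x*z - 2/3*y*z + 5/2*x.
  leading term x*y: subtract (-1/3)·f_2 from -1/3*x*y + 1/2*x*z - 2/3*y*z + 5/2*x → 1/2*x*z - 2/3*y*z + 1/6*x - 5/3
  leading term x*z: subtract (1/15)·g_3 from 1/2*x*z - 2/3*y*z + 1/6*x - 5/3 → -2/3*y*z - 1/3*z - 5/3
  leading term y*z: subtract (1/9)·f_1 from -2/3*y*z - 1/3*z - 5/3 → 0
  remainder 0.

S(f_2,g_3): lcm = x*y*z. S = -1/3*x*y - 7*x*z - 2/3*y*z - 5*z.
  leading term x*y: subtract (-1/3)·f_2 from -1/3*x*y - 7*x*z - 2/3*y*z - 5*z → -7*x*z - 2/3*y*z - 7/3*x - 5*z - 5/3
  leading term x*z: subtract (-14/15)·g_3 from -7*x*z - 2/3*y*z - 7/3*x - 5*z - 5/3 → -2/3*y*z - 1/3*z - 5/3
  leading term y*z: subtract (1/9)·f_1 from -2/3*y*z - 1/3*z - 5/3 → 0
  remainder 0.

Every S-polynomial of the final basis reduces to 0, so we have a Gröbner basis.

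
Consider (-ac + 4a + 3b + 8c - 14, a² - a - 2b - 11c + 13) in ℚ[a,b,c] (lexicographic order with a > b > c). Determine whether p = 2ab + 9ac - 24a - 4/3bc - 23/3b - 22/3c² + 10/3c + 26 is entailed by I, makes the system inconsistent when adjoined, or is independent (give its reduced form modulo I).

First compute the reduced Gröbner basis of I by Buchberger's algorithm.
f_1 = -ac + 4a + 3b + 8c - 14, LT = ac.
f_2 = a² - a - 2b - 11c + 13, LT = a².

S(f_1,f_2): lcm = a²c. S = -4a² - 3ab - 7ac + 14a + 2bc + 11c² - 13c.
  leading term a²: subtract (-4)·f_2 from -4a² - 3ab - 7ac + 14a + 2bc + 11c² - 13c → -3ab - 7ac + 10a + 2bc - 8b + 11c² - 57c + 52
  leading term ab: no divisor's leading term divides it; move -3ab to the remainder.
  leading term ac: subtract (7)·f_1 from -7ac + 10a + 2bc - 8b + 11c² - 57c + 52 → -18a + 2bc - 29b + 11c² - 113c + 150
  leading term a: no divisor's leading term divides it; move -18a to the remainder.
  leading term bc: no divisor's leading term divides it; move 2bc to the remainder.
  leading term b: no divisor's leading term divides it; move -29b to the remainder.
  leading term c²: no divisor's leading term divides it; move 11c² to the remainder.
  leading term c: no divisor's leading term divides it; move -113c to the remainder.
  leading term 1: no divisor's leading term divides it; move 150 to the remainder.
  remainder -3ab - 18a + 2bc - 29b + 11c² - 113c + 150 ≠ 0; add h_3 = -3ab - 18a + 2bc - 29b + 11c² - 113c + 150 to the basis.

S(f_1,h_3): lcm = abc. S = -4ab - 6ac - 3b² + ⅔bc² - 53/3bc + 14b + 11/3c³ - 113/3c² + 50c.
  leading term ab: subtract (4/3)·h_3 from -4ab - 6ac - 3b² + ⅔bc² - 53/3bc + 14b + 11/3c³ - 113/3c² + 50c → -6ac + 24a - 3b² + ⅔bc² - 61/3bc + 158/3b + 11/3c³ - 157/3c² + 602/3c - 200
  leading term ac: subtract (6)·f_1 from -6ac + 24a - 3b² + ⅔bc² - 61/3bc + 158/3b + 11/3c³ - 157/3c² + 602/3c - 200 → -3b² + ⅔bc² - 61/3bc + 104/3b + 11/3c³ - 157/3c² + 458/3c - 116
  leading term b²: no divisor's leading term divides it; move -3b² to the remainder.
  leading term bc²: no divisor's leading term divides it; move ⅔bc² to the remainder.
  leading term bc: no divisor's leading term divides it; move -61/3bc to the remainder.
  leading term b: no divisor's leading term divides it; move 104/3b to the remainder.
  leading term c³: no divisor's leading term divides it; move 11/3c³ to the remainder.
  leading term c²: no divisor's leading term divides it; move -157/3c² to the remainder.
  leading term c: no divisor's leading term divides it; move 458/3c to the remainder.
  leading term 1: no divisor's leading term divides it; move -116 to the remainder.
  remainder -3b² + ⅔bc² - 61/3bc + 104/3b + 11/3c³ - 157/3c² + 458/3c - 116 ≠ 0; add h_4 = -3b² + ⅔bc² - 61/3bc + 104/3b + 11/3c³ - 157/3c² + 458/3c - 116 to the basis.

The other S-polynomials (S(f_2,h_3), S(f_1,h_4), S(f_2,h_4), S(h_3,h_4)) all reduce to 0 modulo the current basis, so we have a Gröbner basis.
Inter-reduce: drop elements whose leading term is divisible by another's, tail-reduce, and make monic.
Reduced Gröbner basis: {a² - a - 2b - 11c + 13, ab + 6a - ⅔bc + 29/3b - 11/3c² + 113/3c - 50, ac - 4a - 3b - 8c + 14, b² - 2/9bc² + 61/9bc - 104/9b - 11/9c³ + 157/9c² - 458/9c + 116/3}.
Label its elements g_1 = a² - a - 2b - 11c + 13, g_2 = ab + 6a - ⅔bc + 29/3b - 11/3c² + 113/3c - 50, g_3 = ac - 4a - 3b - 8c + 14, g_4 = b² - 2/9bc² + 61/9bc - 104/9b - 11/9c³ + 157/9c² - 458/9c + 116/3.

Reduce p = 2ab + 9ac - 24a - 4/3bc - 23/3b - 22/3c² + 10/3c + 26 modulo G:
  leading term ab: subtract (2)·g_2 from 2ab + 9ac - 24a - 4/3bc - 23/3b - 22/3c² + 10/3c + 26 → 9ac - 36a - 27b - 72c + 126
  leading term ac: subtract (9)·g_3 from 9ac - 36a - 27b - 72c + 126 → 0
  normal form = 0.
Since the normal form is 0, p ∈ I.

Ideal membership is decidable via reduction modulo a Gröbner basis.

2ab + 9ac - 24a - 4/3bc - 23/3b - 22/3c² + 10/3c + 26 lies in I (it reduces to 0).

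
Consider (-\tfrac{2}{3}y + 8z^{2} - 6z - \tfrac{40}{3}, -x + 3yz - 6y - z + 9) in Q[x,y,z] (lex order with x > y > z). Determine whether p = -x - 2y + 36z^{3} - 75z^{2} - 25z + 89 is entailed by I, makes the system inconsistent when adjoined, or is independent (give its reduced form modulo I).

First compute the reduced Gröbner basis of I by Buchberger's algorithm.
f_1 = -\tfrac{2}{3}y + 8z^{2} - 6z - \tfrac{40}{3}, LT = y.
f_2 = -x + 3yz - 6y - z + 9, LT = x.

The S-polynomials (S(f_1,f_2)) all reduce to 0 modulo the current basis, so we have a Gröbner basis.
Inter-reduce: drop elements whose leading term is divisible by another's, tail-reduce, and make monic.
Reduced Gröbner basis: {x - 36z^{3} + 99z^{2} + 7z - 129, y - 12z^{2} + 9z + 20}.
Label its elements g_1 = x - 36z^{3} + 99z^{2} + 7z - 129, g_2 = y - 12z^{2} + 9z + 20.

Reduce p = -x - 2y + 36z^{3} - 75z^{2} - 25z + 89 modulo G:
  leading term x: subtract (-1)·g_1 from -x - 2y + 36z^{3} - 75z^{2} - 25z + 89 → -2y + 24z^{2} - 18z - 40
  leading term y: subtract (-2)·g_2 from -2y + 24z^{2} - 18z - 40 → 0
  normal form = 0.
Since the normal form is 0, p ∈ I.

-x - 2y + 36z^{3} - 75z^{2} - 25z + 89 lies in I (it reduces to 0).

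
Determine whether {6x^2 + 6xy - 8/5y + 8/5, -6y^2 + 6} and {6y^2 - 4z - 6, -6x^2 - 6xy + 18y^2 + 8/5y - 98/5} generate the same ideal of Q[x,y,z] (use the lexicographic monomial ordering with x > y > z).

No, the ideals differ.

Since reduced Gröbner bases are canonical representatives of ideals under a given ordering, it suffices to compute and compare them.
Buchberger on the first generating set:
f_1 = 6x^2 + 6xy - 8/5y + 8/5, LT = x^2.
f_2 = -6y^2 + 6, LT = y^2.

S(f_1,f_2): leading monomials are coprime, so the S-polynomial reduces to 0 (Buchberger's first criterion).
Every S-polynomial of the final basis reduces to 0, so we have a Gröbner basis.
Inter-reduce: drop elements whose leading term is divisible by another's, tail-reduce, and make monic.
Reduced Gröbner basis: {x^2 + xy - 4/15y + 4/15, y^2 - 1}.

Buchberger on the second generating set:
h_1 = 6y^2 - 4z - 6, LT = y^2.
h_2 = -6x^2 - 6xy + 18y^2 + 8/5y - 98/5, LT = x^2.

S(h_1,h_2): leading monomials are coprime, so the S-polynomial reduces to 0 (Buchberger's first criterion).
Every S-polynomial of the final basis reduces to 0, so we have a Gröbner basis.
Inter-reduce: drop elements whose leading term is divisible by another's, tail-reduce, and make monic.
Reduced Gröbner basis: {x^2 + xy - 4/15y - 2z + 4/15, y^2 - 2/3z - 1}.

Since the reduced bases disagree, the two ideals are not the same.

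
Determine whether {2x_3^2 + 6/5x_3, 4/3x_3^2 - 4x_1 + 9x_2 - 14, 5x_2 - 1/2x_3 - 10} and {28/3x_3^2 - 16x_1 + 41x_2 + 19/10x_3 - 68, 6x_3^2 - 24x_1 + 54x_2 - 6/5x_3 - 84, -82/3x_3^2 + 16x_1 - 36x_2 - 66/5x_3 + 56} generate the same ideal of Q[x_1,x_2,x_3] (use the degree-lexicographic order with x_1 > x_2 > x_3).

No, the ideals differ.

Equality of ideals is decidable: compute both reduced Gröbner bases (unique for the ordering) and check whether they agree.
Buchberger on the first generating set:
f_1 = 2x_3^2 + 6/5x_3, LT = x_3^2.
f_2 = 4/3x_3^2 - 4x_1 + 9x_2 - 14, LT = x_3^2.
f_3 = 5x_2 - 1/2x_3 - 10, LT = x_2.

S(f_1,f_2): lcm = x_3^2. S = 3x_1 - 27/4x_2 + 3/5x_3 + 21/2.
  reduce S modulo (f_1, f_2, f_3):
  remainder 3x_1 - 3/40x_3 - 3 ≠ 0; add g_4 = 3x_1 - 3/40x_3 - 3 to the basis.

The other S-polynomials (S(f_1,f_3), S(f_2,f_3), S(f_1,g_4), S(f_2,g_4), S(f_3,g_4)) all reduce to 0 modulo the current basis, so we have a Gröbner basis.
Inter-reduce: drop elements whose leading term is divisible by another's, tail-reduce, and make monic.
Reduced Gröbner basis: {x_3^2 + 3/5x_3, x_1 - 1/40x_3 - 1, x_2 - 1/10x_3 - 2}.

Buchberger on the second generating set:
h_1 = 28/3x_3^2 - 16x_1 + 41x_2 + 19/10x_3 - 68, LT = x_3^2.
h_2 = 6x_3^2 - 24x_1 + 54x_2 - 6/5x_3 - 84, LT = x_3^2.
h_3 = -82/3x_3^2 + 16x_1 - 36x_2 - 66/5x_3 + 56, LT = x_3^2.

S(h_1,h_2): lcm = x_3^2. S = 16/7x_1 - 129/28x_2 + 113/280x_3 + 47/7.
  reduce S modulo (h_1, h_2, h_3):
  remainder 16/7x_1 - 129/28x_2 + 113/280x_3 + 47/7 ≠ 0; add k_4 = 16/7x_1 - 129/28x_2 + 113/280x_3 + 47/7 to the basis.

S(h_1,h_3): lcm = x_3^2. S = -324/287x_1 + 3531/1148x_2 - 3207/11480x_3 - 1503/287.
  reduce S modulo (h_1, h_2, h_3, k_4):
  remainder 525/656x_2 - 105/1312x_3 - 315/164 ≠ 0; add k_5 = 525/656x_2 - 105/1312x_3 - 315/164 to the basis.

The other S-polynomials (S(h_2,h_3), S(h_1,k_4), S(h_2,k_4), S(h_3,k_4), S(h_1,k_5), S(h_2,k_5), S(h_3,k_5), S(k_4,k_5)) all reduce to 0 modulo the current basis, so we have a Gröbner basis.
Inter-reduce: drop elements whose leading term is divisible by another's, tail-reduce, and make monic.
Reduced Gröbner basis: {x_3^2 + 3/5x_3, x_1 - 1/40x_3 - 19/10, x_2 - 1/10x_3 - 12/5}.

Since the reduced bases disagree, the two ideals are not the same.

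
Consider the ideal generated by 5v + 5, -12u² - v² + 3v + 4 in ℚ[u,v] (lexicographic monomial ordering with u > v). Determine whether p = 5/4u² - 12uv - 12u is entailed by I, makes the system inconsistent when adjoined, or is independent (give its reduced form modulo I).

5/4u² - 12uv - 12u lies in I (it reduces to 0).

First compute the reduced Gröbner basis of I by Buchberger's algorithm.
f_1 = 5v + 5, LT = v.
f_2 = -12u² - v² + 3v + 4, LT = u².

The S-polynomials (S(f_1,f_2)) all reduce to 0 modulo the current basis, so we have a Gröbner basis.
Inter-reduce: drop elements whose leading term is divisible by another's, tail-reduce, and make monic.
Reduced Gröbner basis: {u², v + 1}.
Label its elements g_1 = u², g_2 = v + 1.

Reduce p = 5/4u² - 12uv - 12u modulo G:
  leading term u²: subtract (5/4)·g_1 from 5/4u² - 12uv - 12u → -12uv - 12u
  leading term uv: subtract (-12u)·g_2 from -12uv - 12u → 0
  normal form = 0.
Since the normal form is 0, p ∈ I.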